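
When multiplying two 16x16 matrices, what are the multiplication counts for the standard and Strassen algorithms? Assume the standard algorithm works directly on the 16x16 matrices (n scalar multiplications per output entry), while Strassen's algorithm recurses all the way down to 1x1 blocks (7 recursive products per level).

Matrix multiplication for 16x16 matrices:

Standard algorithm: 16^3 = 4096 multiplications
Strassen's algorithm: 7^(log2(16)) = 7^4 = 2401 multiplications
Savings: 4096 - 2401 = 1695 multiplications

Standard: 4096 multiplications (16^3). Strassen: 2401 multiplications (7^4). Strassen reduces 8 recursive multiplications to 7 at each level.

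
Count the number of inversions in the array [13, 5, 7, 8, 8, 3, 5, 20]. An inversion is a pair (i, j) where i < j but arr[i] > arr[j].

Finding inversions in [13, 5, 7, 8, 8, 3, 5, 20]:

(0, 1): arr[0]=13 > arr[1]=5
(0, 2): arr[0]=13 > arr[2]=7
(0, 3): arr[0]=13 > arr[3]=8
(0, 4): arr[0]=13 > arr[4]=8
(0, 5): arr[0]=13 > arr[5]=3
(0, 6): arr[0]=13 > arr[6]=5
(1, 5): arr[1]=5 > arr[5]=3
(2, 5): arr[2]=7 > arr[5]=3
(2, 6): arr[2]=7 > arr[6]=5
(3, 5): arr[3]=8 > arr[5]=3
(3, 6): arr[3]=8 > arr[6]=5
(4, 5): arr[4]=8 > arr[5]=3
(4, 6): arr[4]=8 > arr[6]=5

Total inversions: 13

The array has 13 inversion(s): (0,1), (0,2), (0,3), (0,4), (0,5), (0,6), (1,5), (2,5), (2,6), (3,5), (3,6), (4,5), (4,6). Each pair (i,j) satisfies i < j and arr[i] > arr[j].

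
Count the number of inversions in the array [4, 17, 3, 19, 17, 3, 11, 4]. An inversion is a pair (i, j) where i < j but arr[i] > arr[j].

Finding inversions in [4, 17, 3, 19, 17, 3, 11, 4]:

(0, 2): arr[0]=4 > arr[2]=3
(0, 5): arr[0]=4 > arr[5]=3
(1, 2): arr[1]=17 > arr[2]=3
(1, 5): arr[1]=17 > arr[5]=3
(1, 6): arr[1]=17 > arr[6]=11
(1, 7): arr[1]=17 > arr[7]=4
(3, 4): arr[3]=19 > arr[4]=17
(3, 5): arr[3]=19 > arr[5]=3
(3, 6): arr[3]=19 > arr[6]=11
(3, 7): arr[3]=19 > arr[7]=4
(4, 5): arr[4]=17 > arr[5]=3
(4, 6): arr[4]=17 > arr[6]=11
(4, 7): arr[4]=17 > arr[7]=4
(6, 7): arr[6]=11 > arr[7]=4

Total inversions: 14

The array has 14 inversion(s): (0,2), (0,5), (1,2), (1,5), (1,6), (1,7), (3,4), (3,5), (3,6), (3,7), (4,5), (4,6), (4,7), (6,7). Each pair (i,j) satisfies i < j and arr[i] > arr[j].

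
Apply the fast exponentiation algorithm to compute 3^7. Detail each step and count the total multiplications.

Computing 3^7 by squaring (build up from 3^1; each line after the first costs one multiplication):

3^1 = 3
3^2 = (3^1)^2 = 3^2 = 9
3^3 = 3 * 3^2 = 3 * 9 = 27
3^6 = (3^3)^2 = 27^2 = 729
3^7 = 3 * 3^6 = 3 * 729 = 2187

Result: 2187
Multiplications needed: 4 (4 lines after 3^1)

3^7 = 2187. Using exponentiation by squaring, this requires 4 multiplications. The key idea: if the exponent is even, square the half-power; if odd, multiply by the base once.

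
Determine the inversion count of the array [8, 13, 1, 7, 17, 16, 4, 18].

Finding inversions in [8, 13, 1, 7, 17, 16, 4, 18]:

(0, 2): arr[0]=8 > arr[2]=1
(0, 3): arr[0]=8 > arr[3]=7
(0, 6): arr[0]=8 > arr[6]=4
(1, 2): arr[1]=13 > arr[2]=1
(1, 3): arr[1]=13 > arr[3]=7
(1, 6): arr[1]=13 > arr[6]=4
(3, 6): arr[3]=7 > arr[6]=4
(4, 5): arr[4]=17 > arr[5]=16
(4, 6): arr[4]=17 > arr[6]=4
(5, 6): arr[5]=16 > arr[6]=4

Total inversions: 10

The array has 10 inversion(s): (0,2), (0,3), (0,6), (1,2), (1,3), (1,6), (3,6), (4,5), (4,6), (5,6). Each pair (i,j) satisfies i < j and arr[i] > arr[j].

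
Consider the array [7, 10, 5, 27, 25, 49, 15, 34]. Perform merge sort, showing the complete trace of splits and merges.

Merge sort trace:

Split: [7, 10, 5, 27, 25, 49, 15, 34] -> [7, 10, 5, 27] and [25, 49, 15, 34]
  Split: [7, 10, 5, 27] -> [7, 10] and [5, 27]
    Split: [7, 10] -> [7] and [10]
    Merge: [7] + [10] -> [7, 10]
    Split: [5, 27] -> [5] and [27]
    Merge: [5] + [27] -> [5, 27]
  Merge: [7, 10] + [5, 27] -> [5, 7, 10, 27]
  Split: [25, 49, 15, 34] -> [25, 49] and [15, 34]
    Split: [25, 49] -> [25] and [49]
    Merge: [25] + [49] -> [25, 49]
    Split: [15, 34] -> [15] and [34]
    Merge: [15] + [34] -> [15, 34]
  Merge: [25, 49] + [15, 34] -> [15, 25, 34, 49]
Merge: [5, 7, 10, 27] + [15, 25, 34, 49] -> [5, 7, 10, 15, 25, 27, 34, 49]

Final sorted array: [5, 7, 10, 15, 25, 27, 34, 49]

The merge sort proceeds by recursively splitting the array and merging sorted halves.
After all merges, the sorted array is [5, 7, 10, 15, 25, 27, 34, 49].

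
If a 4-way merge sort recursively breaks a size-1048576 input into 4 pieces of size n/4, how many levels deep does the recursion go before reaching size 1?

For divide and conquer with division factor 4:

Problem sizes at each level:
Level 0: 1048576
Level 1: 262144
Level 2: 65536
Level 3: 16384
Level 4: 4096
Level 5: 1024
Level 6: 256
Level 7: 64
Level 8: 16
Level 9: 4
Level 10: 1

The root is level 0 and the size-1 base case is level 10 (the tree spans levels 0 through 10, i.e. 11 levels counting the root), so the depth is the number of divisions: log_4(1048576) = 10

The recursion tree depth is log_4(1048576) = 10. At each level, the problem size is divided by 4, so it takes 10 divisions to reduce to a base case of size 1. The algorithm makes 4 recursive calls at each level.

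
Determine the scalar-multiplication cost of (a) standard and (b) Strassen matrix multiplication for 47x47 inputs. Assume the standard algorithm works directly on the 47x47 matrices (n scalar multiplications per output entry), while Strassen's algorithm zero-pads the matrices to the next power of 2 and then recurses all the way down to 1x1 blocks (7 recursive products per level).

Matrix multiplication for 47x47 matrices:

Strassen's algorithm requires power-of-2 dimensions. Pad 47x47 to 64x64 (next power of 2).

Standard algorithm: 47^3 = 103823 multiplications
Strassen's algorithm: 7^(log2(64)) = 7^6 = 117649 multiplications
Difference: 103823 - 117649 = -13826 (Strassen uses MORE here due to padding overhead — for small or just-over-power-of-2 n, padding can outweigh the per-level savings)

Standard: 103823 multiplications (47^3). Strassen: 117649 multiplications (7^6, after padding to 64x64). Strassen reduces 8 recursive multiplications to 7 at each level.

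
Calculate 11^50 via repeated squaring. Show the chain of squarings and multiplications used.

Computing 11^50 by squaring (build up from 11^1; each line after the first costs one multiplication):

11^1 = 11
11^2 = (11^1)^2 = 11^2 = 121
11^3 = 11 * 11^2 = 11 * 121 = 1331
11^6 = (11^3)^2 = 1331^2 = 1771561
11^12 = (11^6)^2 = 1771561^2 = 3138428376721
11^24 = (11^12)^2 = 3138428376721^2 = 9849732675807611094711841
11^25 = 11 * 11^24 = 11 * 9849732675807611094711841 = 108347059433883722041830251
11^50 = (11^25)^2 = 108347059433883722041830251^2 = 11739085287969531650666649599035831993898213898723001

Result: 11739085287969531650666649599035831993898213898723001
Multiplications needed: 7 (7 lines after 11^1)

11^50 = 11739085287969531650666649599035831993898213898723001. Using exponentiation by squaring, this requires 7 multiplications. The key idea: if the exponent is even, square the half-power; if odd, multiply by the base once.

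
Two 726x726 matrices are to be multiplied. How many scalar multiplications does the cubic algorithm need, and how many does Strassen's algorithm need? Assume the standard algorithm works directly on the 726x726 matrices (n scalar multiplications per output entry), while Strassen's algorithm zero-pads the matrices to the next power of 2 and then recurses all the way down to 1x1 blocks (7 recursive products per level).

Matrix multiplication for 726x726 matrices:

Strassen's algorithm requires power-of-2 dimensions. Pad 726x726 to 1024x1024 (next power of 2).

Standard algorithm: 726^3 = 382657176 multiplications
Strassen's algorithm: 7^(log2(1024)) = 7^10 = 282475249 multiplications
Savings: 382657176 - 282475249 = 100181927 multiplications

Standard: 382657176 multiplications (726^3). Strassen: 282475249 multiplications (7^10, after padding to 1024x1024). Strassen reduces 8 recursive multiplications to 7 at each level.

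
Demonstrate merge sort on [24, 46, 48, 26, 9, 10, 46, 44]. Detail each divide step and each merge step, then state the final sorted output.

Merge sort trace:

Split: [24, 46, 48, 26, 9, 10, 46, 44] -> [24, 46, 48, 26] and [9, 10, 46, 44]
  Split: [24, 46, 48, 26] -> [24, 46] and [48, 26]
    Split: [24, 46] -> [24] and [46]
    Merge: [24] + [46] -> [24, 46]
    Split: [48, 26] -> [48] and [26]
    Merge: [48] + [26] -> [26, 48]
  Merge: [24, 46] + [26, 48] -> [24, 26, 46, 48]
  Split: [9, 10, 46, 44] -> [9, 10] and [46, 44]
    Split: [9, 10] -> [9] and [10]
    Merge: [9] + [10] -> [9, 10]
    Split: [46, 44] -> [46] and [44]
    Merge: [46] + [44] -> [44, 46]
  Merge: [9, 10] + [44, 46] -> [9, 10, 44, 46]
Merge: [24, 26, 46, 48] + [9, 10, 44, 46] -> [9, 10, 24, 26, 44, 46, 46, 48]

Final sorted array: [9, 10, 24, 26, 44, 46, 46, 48]

The merge sort proceeds by recursively splitting the array and merging sorted halves.
After all merges, the sorted array is [9, 10, 24, 26, 44, 46, 46, 48].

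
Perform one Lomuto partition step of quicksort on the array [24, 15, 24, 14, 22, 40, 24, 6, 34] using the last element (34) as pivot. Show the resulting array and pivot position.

Lomuto partition with pivot = 34:

Initial array: [24, 15, 24, 14, 22, 40, 24, 6, 34]

arr[0]=24 <= 34: swap with position 0, array becomes [24, 15, 24, 14, 22, 40, 24, 6, 34]
arr[1]=15 <= 34: swap with position 1, array becomes [24, 15, 24, 14, 22, 40, 24, 6, 34]
arr[2]=24 <= 34: swap with position 2, array becomes [24, 15, 24, 14, 22, 40, 24, 6, 34]
arr[3]=14 <= 34: swap with position 3, array becomes [24, 15, 24, 14, 22, 40, 24, 6, 34]
arr[4]=22 <= 34: swap with position 4, array becomes [24, 15, 24, 14, 22, 40, 24, 6, 34]
arr[5]=40 > 34: no swap
arr[6]=24 <= 34: swap with position 5, array becomes [24, 15, 24, 14, 22, 24, 40, 6, 34]
arr[7]=6 <= 34: swap with position 6, array becomes [24, 15, 24, 14, 22, 24, 6, 40, 34]

Place pivot at position 7: [24, 15, 24, 14, 22, 24, 6, 34, 40]
Pivot position: 7

After partitioning with pivot 34, the array becomes [24, 15, 24, 14, 22, 24, 6, 34, 40]. The pivot is placed at index 7. All elements to the left of the pivot are <= 34, and all elements to the right are > 34.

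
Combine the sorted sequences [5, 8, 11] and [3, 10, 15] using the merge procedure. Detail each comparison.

Merging process:

Compare 5 vs 3: take 3 from right. Merged: [3]
Compare 5 vs 10: take 5 from left. Merged: [3, 5]
Compare 8 vs 10: take 8 from left. Merged: [3, 5, 8]
Compare 11 vs 10: take 10 from right. Merged: [3, 5, 8, 10]
Compare 11 vs 15: take 11 from left. Merged: [3, 5, 8, 10, 11]
Append remaining from right: [15]. Merged: [3, 5, 8, 10, 11, 15]

Final merged array: [3, 5, 8, 10, 11, 15]
Total comparisons: 5

The merged array is [3, 5, 8, 10, 11, 15], requiring 5 comparisons. The merge step runs in O(n) time where n is the total number of elements.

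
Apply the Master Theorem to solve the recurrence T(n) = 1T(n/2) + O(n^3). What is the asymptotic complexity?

Master Theorem for T(n) = 1T(n/2) + O(n^3):

a = 1, b = 2, c = 3
log_b(a) = log_2(1) = 0.0000

Case 3: c = 3 > log_2(1) = 0.0000
T(n) = O(n^3) = O(n^3)

For T(n) = 1T(n/2) + O(n^3): log_2(1) = 0.0000. This is Case 3 of the Master Theorem (c > log_b(a), work dominated by root), giving O(n^3).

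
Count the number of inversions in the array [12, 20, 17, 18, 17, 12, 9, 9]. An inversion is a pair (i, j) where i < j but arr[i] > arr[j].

Finding inversions in [12, 20, 17, 18, 17, 12, 9, 9]:

(0, 6): arr[0]=12 > arr[6]=9
(0, 7): arr[0]=12 > arr[7]=9
(1, 2): arr[1]=20 > arr[2]=17
(1, 3): arr[1]=20 > arr[3]=18
(1, 4): arr[1]=20 > arr[4]=17
(1, 5): arr[1]=20 > arr[5]=12
(1, 6): arr[1]=20 > arr[6]=9
(1, 7): arr[1]=20 > arr[7]=9
(2, 5): arr[2]=17 > arr[5]=12
(2, 6): arr[2]=17 > arr[6]=9
(2, 7): arr[2]=17 > arr[7]=9
(3, 4): arr[3]=18 > arr[4]=17
(3, 5): arr[3]=18 > arr[5]=12
(3, 6): arr[3]=18 > arr[6]=9
(3, 7): arr[3]=18 > arr[7]=9
(4, 5): arr[4]=17 > arr[5]=12
(4, 6): arr[4]=17 > arr[6]=9
(4, 7): arr[4]=17 > arr[7]=9
(5, 6): arr[5]=12 > arr[6]=9
(5, 7): arr[5]=12 > arr[7]=9

Total inversions: 20

The array has 20 inversion(s): (0,6), (0,7), (1,2), (1,3), (1,4), (1,5), (1,6), (1,7), (2,5), (2,6), (2,7), (3,4), (3,5), (3,6), (3,7), (4,5), (4,6), (4,7), (5,6), (5,7). Each pair (i,j) satisfies i < j and arr[i] > arr[j].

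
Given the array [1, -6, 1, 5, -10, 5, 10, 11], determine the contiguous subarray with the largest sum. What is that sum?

Using Kadane's algorithm on [1, -6, 1, 5, -10, 5, 10, 11]:

Scanning through the array:
Position 1 (value -6): max_ending_here = -5, max_so_far = 1
Position 2 (value 1): max_ending_here = 1, max_so_far = 1
Position 3 (value 5): max_ending_here = 6, max_so_far = 6
Position 4 (value -10): max_ending_here = -4, max_so_far = 6
Position 5 (value 5): max_ending_here = 5, max_so_far = 6
Position 6 (value 10): max_ending_here = 15, max_so_far = 15
Position 7 (value 11): max_ending_here = 26, max_so_far = 26

Maximum subarray: [5, 10, 11]
Maximum sum: 26

The maximum subarray is [5, 10, 11] with sum 26. This subarray runs from index 5 to index 7.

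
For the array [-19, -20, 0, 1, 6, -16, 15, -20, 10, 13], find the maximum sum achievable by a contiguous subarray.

Using Kadane's algorithm on [-19, -20, 0, 1, 6, -16, 15, -20, 10, 13]:

Scanning through the array:
Position 1 (value -20): max_ending_here = -20, max_so_far = -19
Position 2 (value 0): max_ending_here = 0, max_so_far = 0
Position 3 (value 1): max_ending_here = 1, max_so_far = 1
Position 4 (value 6): max_ending_here = 7, max_so_far = 7
Position 5 (value -16): max_ending_here = -9, max_so_far = 7
Position 6 (value 15): max_ending_here = 15, max_so_far = 15
Position 7 (value -20): max_ending_here = -5, max_so_far = 15
Position 8 (value 10): max_ending_here = 10, max_so_far = 15
Position 9 (value 13): max_ending_here = 23, max_so_far = 23

Maximum subarray: [10, 13]
Maximum sum: 23

The maximum subarray is [10, 13] with sum 23. This subarray runs from index 8 to index 9.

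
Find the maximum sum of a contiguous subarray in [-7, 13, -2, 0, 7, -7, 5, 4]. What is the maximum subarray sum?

Using Kadane's algorithm on [-7, 13, -2, 0, 7, -7, 5, 4]:

Scanning through the array:
Position 1 (value 13): max_ending_here = 13, max_so_far = 13
Position 2 (value -2): max_ending_here = 11, max_so_far = 13
Position 3 (value 0): max_ending_here = 11, max_so_far = 13
Position 4 (value 7): max_ending_here = 18, max_so_far = 18
Position 5 (value -7): max_ending_here = 11, max_so_far = 18
Position 6 (value 5): max_ending_here = 16, max_so_far = 18
Position 7 (value 4): max_ending_here = 20, max_so_far = 20

Maximum subarray: [13, -2, 0, 7, -7, 5, 4]
Maximum sum: 20

The maximum subarray is [13, -2, 0, 7, -7, 5, 4] with sum 20. This subarray runs from index 1 to index 7.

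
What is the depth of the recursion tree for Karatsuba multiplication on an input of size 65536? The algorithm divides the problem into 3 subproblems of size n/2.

For divide and conquer with division factor 2:

Problem sizes at each level:
Level 0: 65536
Level 1: 32768
Level 2: 16384
Level 3: 8192
Level 4: 4096
Level 5: 2048
Level 6: 1024
Level 7: 512
Level 8: 256
Level 9: 128
Level 10: 64
Level 11: 32
Level 12: 16
Level 13: 8
Level 14: 4
Level 15: 2
Level 16: 1

The root is level 0 and the size-1 base case is level 16 (the tree spans levels 0 through 16, i.e. 17 levels counting the root), so the depth is the number of divisions: log_2(65536) = 16

The recursion tree depth is log_2(65536) = 16. At each level, the problem size is divided by 2, so it takes 16 divisions to reduce to a base case of size 1. The algorithm makes 3 recursive calls at each level.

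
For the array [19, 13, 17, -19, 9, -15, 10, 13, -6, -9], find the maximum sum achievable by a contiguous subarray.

Using Kadane's algorithm on [19, 13, 17, -19, 9, -15, 10, 13, -6, -9]:

Scanning through the array:
Position 1 (value 13): max_ending_here = 32, max_so_far = 32
Position 2 (value 17): max_ending_here = 49, max_so_far = 49
Position 3 (value -19): max_ending_here = 30, max_so_far = 49
Position 4 (value 9): max_ending_here = 39, max_so_far = 49
Position 5 (value -15): max_ending_here = 24, max_so_far = 49
Position 6 (value 10): max_ending_here = 34, max_so_far = 49
Position 7 (value 13): max_ending_here = 47, max_so_far = 49
Position 8 (value -6): max_ending_here = 41, max_so_far = 49
Position 9 (value -9): max_ending_here = 32, max_so_far = 49

Maximum subarray: [19, 13, 17]
Maximum sum: 49

The maximum subarray is [19, 13, 17] with sum 49. This subarray runs from index 0 to index 2.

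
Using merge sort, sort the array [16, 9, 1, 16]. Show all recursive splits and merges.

Merge sort trace:

Split: [16, 9, 1, 16] -> [16, 9] and [1, 16]
  Split: [16, 9] -> [16] and [9]
  Merge: [16] + [9] -> [9, 16]
  Split: [1, 16] -> [1] and [16]
  Merge: [1] + [16] -> [1, 16]
Merge: [9, 16] + [1, 16] -> [1, 9, 16, 16]

Final sorted array: [1, 9, 16, 16]

The merge sort proceeds by recursively splitting the array and merging sorted halves.
After all merges, the sorted array is [1, 9, 16, 16].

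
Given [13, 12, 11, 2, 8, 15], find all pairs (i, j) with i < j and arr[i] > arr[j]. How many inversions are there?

Finding inversions in [13, 12, 11, 2, 8, 15]:

(0, 1): arr[0]=13 > arr[1]=12
(0, 2): arr[0]=13 > arr[2]=11
(0, 3): arr[0]=13 > arr[3]=2
(0, 4): arr[0]=13 > arr[4]=8
(1, 2): arr[1]=12 > arr[2]=11
(1, 3): arr[1]=12 > arr[3]=2
(1, 4): arr[1]=12 > arr[4]=8
(2, 3): arr[2]=11 > arr[3]=2
(2, 4): arr[2]=11 > arr[4]=8

Total inversions: 9

The array has 9 inversion(s): (0,1), (0,2), (0,3), (0,4), (1,2), (1,3), (1,4), (2,3), (2,4). Each pair (i,j) satisfies i < j and arr[i] > arr[j].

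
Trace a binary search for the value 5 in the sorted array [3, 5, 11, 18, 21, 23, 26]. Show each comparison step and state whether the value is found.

Binary search for 5 in [3, 5, 11, 18, 21, 23, 26]:

lo=0, hi=6, mid=3, arr[mid]=18 -> 18 > 5, search left half
lo=0, hi=2, mid=1, arr[mid]=5 -> Found target at index 1!

Binary search finds 5 at index 1 after 2 comparisons. The search repeatedly halves the search space by comparing with the middle element.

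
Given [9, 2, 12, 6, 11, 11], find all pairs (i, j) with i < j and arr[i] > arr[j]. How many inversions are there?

Finding inversions in [9, 2, 12, 6, 11, 11]:

(0, 1): arr[0]=9 > arr[1]=2
(0, 3): arr[0]=9 > arr[3]=6
(2, 3): arr[2]=12 > arr[3]=6
(2, 4): arr[2]=12 > arr[4]=11
(2, 5): arr[2]=12 > arr[5]=11

Total inversions: 5

The array has 5 inversion(s): (0,1), (0,3), (2,3), (2,4), (2,5). Each pair (i,j) satisfies i < j and arr[i] > arr[j].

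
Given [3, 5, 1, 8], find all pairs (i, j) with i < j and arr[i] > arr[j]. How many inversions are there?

Finding inversions in [3, 5, 1, 8]:

(0, 2): arr[0]=3 > arr[2]=1
(1, 2): arr[1]=5 > arr[2]=1

Total inversions: 2

The array has 2 inversion(s): (0,2), (1,2). Each pair (i,j) satisfies i < j and arr[i] > arr[j].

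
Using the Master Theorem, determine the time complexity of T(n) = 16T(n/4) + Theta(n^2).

Master Theorem for T(n) = 16T(n/4) + O(n^2):

a = 16, b = 4, c = 2
log_b(a) = log_4(16) = 2.0000

Case 2: c = 2 = log_4(16) = 2.0000
T(n) = O(n^2 log n) = O(n^2 log n)

For T(n) = 16T(n/4) + O(n^2): log_4(16) = 2.0000. This is Case 2 of the Master Theorem (c = log_b(a), equal work at all levels), giving O(n^2 log n).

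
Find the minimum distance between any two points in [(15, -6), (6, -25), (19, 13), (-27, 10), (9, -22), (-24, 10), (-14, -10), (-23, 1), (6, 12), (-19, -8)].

Computing all pairwise distances among 10 points:

d((15, -6), (6, -25)) = 21.0238
d((15, -6), (19, 13)) = 19.4165
d((15, -6), (-27, 10)) = 44.9444
d((15, -6), (9, -22)) = 17.088
d((15, -6), (-24, 10)) = 42.1545
d((15, -6), (-14, -10)) = 29.2746
d((15, -6), (-23, 1)) = 38.6394
d((15, -6), (6, 12)) = 20.1246
d((15, -6), (-19, -8)) = 34.0588
d((6, -25), (19, 13)) = 40.1622
d((6, -25), (-27, 10)) = 48.1041
d((6, -25), (9, -22)) = 4.2426
d((6, -25), (-24, 10)) = 46.0977
d((6, -25), (-14, -10)) = 25.0
d((6, -25), (-23, 1)) = 38.9487
d((6, -25), (6, 12)) = 37.0
d((6, -25), (-19, -8)) = 30.2324
d((19, 13), (-27, 10)) = 46.0977
d((19, 13), (9, -22)) = 36.4005
d((19, 13), (-24, 10)) = 43.1045
d((19, 13), (-14, -10)) = 40.2244
d((19, 13), (-23, 1)) = 43.6807
d((19, 13), (6, 12)) = 13.0384
d((19, 13), (-19, -8)) = 43.4166
d((-27, 10), (9, -22)) = 48.1664
d((-27, 10), (-24, 10)) = 3.0 <-- minimum
d((-27, 10), (-14, -10)) = 23.8537
d((-27, 10), (-23, 1)) = 9.8489
d((-27, 10), (6, 12)) = 33.0606
d((-27, 10), (-19, -8)) = 19.6977
d((9, -22), (-24, 10)) = 45.9674
d((9, -22), (-14, -10)) = 25.9422
d((9, -22), (-23, 1)) = 39.4081
d((9, -22), (6, 12)) = 34.1321
d((9, -22), (-19, -8)) = 31.305
d((-24, 10), (-14, -10)) = 22.3607
d((-24, 10), (-23, 1)) = 9.0554
d((-24, 10), (6, 12)) = 30.0666
d((-24, 10), (-19, -8)) = 18.6815
d((-14, -10), (-23, 1)) = 14.2127
d((-14, -10), (6, 12)) = 29.7321
d((-14, -10), (-19, -8)) = 5.3852
d((-23, 1), (6, 12)) = 31.0161
d((-23, 1), (-19, -8)) = 9.8489
d((6, 12), (-19, -8)) = 32.0156

Closest pair: (-27, 10) and (-24, 10) with distance 3.0

The closest pair is (-27, 10) and (-24, 10) with Euclidean distance 3.0. For 10 points, brute-force pairwise comparison is shown above. For large n, the divide-and-conquer algorithm (sort by x, recurse on halves, check the dividing strip) achieves O(n log n).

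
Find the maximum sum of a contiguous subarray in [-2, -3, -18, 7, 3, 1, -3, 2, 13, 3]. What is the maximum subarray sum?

Using Kadane's algorithm on [-2, -3, -18, 7, 3, 1, -3, 2, 13, 3]:

Scanning through the array:
Position 1 (value -3): max_ending_here = -3, max_so_far = -2
Position 2 (value -18): max_ending_here = -18, max_so_far = -2
Position 3 (value 7): max_ending_here = 7, max_so_far = 7
Position 4 (value 3): max_ending_here = 10, max_so_far = 10
Position 5 (value 1): max_ending_here = 11, max_so_far = 11
Position 6 (value -3): max_ending_here = 8, max_so_far = 11
Position 7 (value 2): max_ending_here = 10, max_so_far = 11
Position 8 (value 13): max_ending_here = 23, max_so_far = 23
Position 9 (value 3): max_ending_here = 26, max_so_far = 26

Maximum subarray: [7, 3, 1, -3, 2, 13, 3]
Maximum sum: 26

The maximum subarray is [7, 3, 1, -3, 2, 13, 3] with sum 26. This subarray runs from index 3 to index 9.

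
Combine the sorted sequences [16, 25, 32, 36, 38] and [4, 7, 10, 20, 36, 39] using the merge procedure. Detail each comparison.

Merging process:

Compare 16 vs 4: take 4 from right. Merged: [4]
Compare 16 vs 7: take 7 from right. Merged: [4, 7]
Compare 16 vs 10: take 10 from right. Merged: [4, 7, 10]
Compare 16 vs 20: take 16 from left. Merged: [4, 7, 10, 16]
Compare 25 vs 20: take 20 from right. Merged: [4, 7, 10, 16, 20]
Compare 25 vs 36: take 25 from left. Merged: [4, 7, 10, 16, 20, 25]
Compare 32 vs 36: take 32 from left. Merged: [4, 7, 10, 16, 20, 25, 32]
Compare 36 vs 36: take 36 from left. Merged: [4, 7, 10, 16, 20, 25, 32, 36]
Compare 38 vs 36: take 36 from right. Merged: [4, 7, 10, 16, 20, 25, 32, 36, 36]
Compare 38 vs 39: take 38 from left. Merged: [4, 7, 10, 16, 20, 25, 32, 36, 36, 38]
Append remaining from right: [39]. Merged: [4, 7, 10, 16, 20, 25, 32, 36, 36, 38, 39]

Final merged array: [4, 7, 10, 16, 20, 25, 32, 36, 36, 38, 39]
Total comparisons: 10

The merged array is [4, 7, 10, 16, 20, 25, 32, 36, 36, 38, 39], requiring 10 comparisons. The merge step runs in O(n) time where n is the total number of elements.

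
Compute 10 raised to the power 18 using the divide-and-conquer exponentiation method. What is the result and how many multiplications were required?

Computing 10^18 by squaring (build up from 10^1; each line after the first costs one multiplication):

10^1 = 10
10^2 = (10^1)^2 = 10^2 = 100
10^4 = (10^2)^2 = 100^2 = 10000
10^8 = (10^4)^2 = 10000^2 = 100000000
10^9 = 10 * 10^8 = 10 * 100000000 = 1000000000
10^18 = (10^9)^2 = 1000000000^2 = 1000000000000000000

Result: 1000000000000000000
Multiplications needed: 5 (5 lines after 10^1)

10^18 = 1000000000000000000. Using exponentiation by squaring, this requires 5 multiplications. The key idea: if the exponent is even, square the half-power; if odd, multiply by the base once.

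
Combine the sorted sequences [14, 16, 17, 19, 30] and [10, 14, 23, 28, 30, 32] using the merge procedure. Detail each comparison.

Merging process:

Compare 14 vs 10: take 10 from right. Merged: [10]
Compare 14 vs 14: take 14 from left. Merged: [10, 14]
Compare 16 vs 14: take 14 from right. Merged: [10, 14, 14]
Compare 16 vs 23: take 16 from left. Merged: [10, 14, 14, 16]
Compare 17 vs 23: take 17 from left. Merged: [10, 14, 14, 16, 17]
Compare 19 vs 23: take 19 from left. Merged: [10, 14, 14, 16, 17, 19]
Compare 30 vs 23: take 23 from right. Merged: [10, 14, 14, 16, 17, 19, 23]
Compare 30 vs 28: take 28 from right. Merged: [10, 14, 14, 16, 17, 19, 23, 28]
Compare 30 vs 30: take 30 from left. Merged: [10, 14, 14, 16, 17, 19, 23, 28, 30]
Append remaining from right: [30, 32]. Merged: [10, 14, 14, 16, 17, 19, 23, 28, 30, 30, 32]

Final merged array: [10, 14, 14, 16, 17, 19, 23, 28, 30, 30, 32]
Total comparisons: 9

The merged array is [10, 14, 14, 16, 17, 19, 23, 28, 30, 30, 32], requiring 9 comparisons. The merge step runs in O(n) time where n is the total number of elements.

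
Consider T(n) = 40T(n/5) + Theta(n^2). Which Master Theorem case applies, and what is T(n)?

Master Theorem for T(n) = 40T(n/5) + O(n^2):

a = 40, b = 5, c = 2
log_b(a) = log_5(40) = 2.2920

Case 1: c = 2 < log_5(40) = 2.2920
T(n) = O(n^(log_5 40))

For T(n) = 40T(n/5) + O(n^2): log_5(40) = 2.2920. This is Case 1 of the Master Theorem (c < log_b(a), work dominated by leaves), giving O(n^(log_5 40)).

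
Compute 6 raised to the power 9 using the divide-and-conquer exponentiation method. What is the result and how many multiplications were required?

Computing 6^9 by squaring (build up from 6^1; each line after the first costs one multiplication):

6^1 = 6
6^2 = (6^1)^2 = 6^2 = 36
6^4 = (6^2)^2 = 36^2 = 1296
6^8 = (6^4)^2 = 1296^2 = 1679616
6^9 = 6 * 6^8 = 6 * 1679616 = 10077696

Result: 10077696
Multiplications needed: 4 (4 lines after 6^1)

6^9 = 10077696. Using exponentiation by squaring, this requires 4 multiplications. The key idea: if the exponent is even, square the half-power; if odd, multiply by the base once.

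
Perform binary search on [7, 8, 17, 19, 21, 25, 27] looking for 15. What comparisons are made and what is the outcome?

Binary search for 15 in [7, 8, 17, 19, 21, 25, 27]:

lo=0, hi=6, mid=3, arr[mid]=19 -> 19 > 15, search left half
lo=0, hi=2, mid=1, arr[mid]=8 -> 8 < 15, search right half
lo=2, hi=2, mid=2, arr[mid]=17 -> 17 > 15, search left half
lo=2 > hi=1, target 15 not found

Binary search determines that 15 is not in the array after 3 comparisons. The search space was exhausted without finding the target.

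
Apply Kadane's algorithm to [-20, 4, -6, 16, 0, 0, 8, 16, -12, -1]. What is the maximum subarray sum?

Using Kadane's algorithm on [-20, 4, -6, 16, 0, 0, 8, 16, -12, -1]:

Scanning through the array:
Position 1 (value 4): max_ending_here = 4, max_so_far = 4
Position 2 (value -6): max_ending_here = -2, max_so_far = 4
Position 3 (value 16): max_ending_here = 16, max_so_far = 16
Position 4 (value 0): max_ending_here = 16, max_so_far = 16
Position 5 (value 0): max_ending_here = 16, max_so_far = 16
Position 6 (value 8): max_ending_here = 24, max_so_far = 24
Position 7 (value 16): max_ending_here = 40, max_so_far = 40
Position 8 (value -12): max_ending_here = 28, max_so_far = 40
Position 9 (value -1): max_ending_here = 27, max_so_far = 40

Maximum subarray: [16, 0, 0, 8, 16]
Maximum sum: 40

The maximum subarray is [16, 0, 0, 8, 16] with sum 40. This subarray runs from index 3 to index 7.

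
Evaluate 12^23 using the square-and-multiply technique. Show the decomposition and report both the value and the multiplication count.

Computing 12^23 by squaring (build up from 12^1; each line after the first costs one multiplication):

12^1 = 12
12^2 = (12^1)^2 = 12^2 = 144
12^4 = (12^2)^2 = 144^2 = 20736
12^5 = 12 * 12^4 = 12 * 20736 = 248832
12^10 = (12^5)^2 = 248832^2 = 61917364224
12^11 = 12 * 12^10 = 12 * 61917364224 = 743008370688
12^22 = (12^11)^2 = 743008370688^2 = 552061438912436417593344
12^23 = 12 * 12^22 = 12 * 552061438912436417593344 = 6624737266949237011120128

Result: 6624737266949237011120128
Multiplications needed: 7 (7 lines after 12^1)

12^23 = 6624737266949237011120128. Using exponentiation by squaring, this requires 7 multiplications. The key idea: if the exponent is even, square the half-power; if odd, multiply by the base once.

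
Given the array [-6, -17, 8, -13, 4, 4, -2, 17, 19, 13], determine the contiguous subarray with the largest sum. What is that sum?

Using Kadane's algorithm on [-6, -17, 8, -13, 4, 4, -2, 17, 19, 13]:

Scanning through the array:
Position 1 (value -17): max_ending_here = -17, max_so_far = -6
Position 2 (value 8): max_ending_here = 8, max_so_far = 8
Position 3 (value -13): max_ending_here = -5, max_so_far = 8
Position 4 (value 4): max_ending_here = 4, max_so_far = 8
Position 5 (value 4): max_ending_here = 8, max_so_far = 8
Position 6 (value -2): max_ending_here = 6, max_so_far = 8
Position 7 (value 17): max_ending_here = 23, max_so_far = 23
Position 8 (value 19): max_ending_here = 42, max_so_far = 42
Position 9 (value 13): max_ending_here = 55, max_so_far = 55

Maximum subarray: [4, 4, -2, 17, 19, 13]
Maximum sum: 55

The maximum subarray is [4, 4, -2, 17, 19, 13] with sum 55. This subarray runs from index 4 to index 9.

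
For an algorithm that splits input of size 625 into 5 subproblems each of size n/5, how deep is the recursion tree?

For divide and conquer with division factor 5:

Problem sizes at each level:
Level 0: 625
Level 1: 125
Level 2: 25
Level 3: 5
Level 4: 1

The root is level 0 and the size-1 base case is level 4 (the tree spans levels 0 through 4, i.e. 5 levels counting the root), so the depth is the number of divisions: log_5(625) = 4

The recursion tree depth is log_5(625) = 4. At each level, the problem size is divided by 5, so it takes 4 divisions to reduce to a base case of size 1. The algorithm makes 5 recursive calls at each level.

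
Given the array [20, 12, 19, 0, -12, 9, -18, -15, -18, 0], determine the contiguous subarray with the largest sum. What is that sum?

Using Kadane's algorithm on [20, 12, 19, 0, -12, 9, -18, -15, -18, 0]:

Scanning through the array:
Position 1 (value 12): max_ending_here = 32, max_so_far = 32
Position 2 (value 19): max_ending_here = 51, max_so_far = 51
Position 3 (value 0): max_ending_here = 51, max_so_far = 51
Position 4 (value -12): max_ending_here = 39, max_so_far = 51
Position 5 (value 9): max_ending_here = 48, max_so_far = 51
Position 6 (value -18): max_ending_here = 30, max_so_far = 51
Position 7 (value -15): max_ending_here = 15, max_so_far = 51
Position 8 (value -18): max_ending_here = -3, max_so_far = 51
Position 9 (value 0): max_ending_here = 0, max_so_far = 51

Maximum subarray: [20, 12, 19]
Maximum sum: 51

The maximum subarray is [20, 12, 19] with sum 51. This subarray runs from index 0 to index 2.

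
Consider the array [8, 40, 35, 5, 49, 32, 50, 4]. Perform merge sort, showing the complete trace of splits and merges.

Merge sort trace:

Split: [8, 40, 35, 5, 49, 32, 50, 4] -> [8, 40, 35, 5] and [49, 32, 50, 4]
  Split: [8, 40, 35, 5] -> [8, 40] and [35, 5]
    Split: [8, 40] -> [8] and [40]
    Merge: [8] + [40] -> [8, 40]
    Split: [35, 5] -> [35] and [5]
    Merge: [35] + [5] -> [5, 35]
  Merge: [8, 40] + [5, 35] -> [5, 8, 35, 40]
  Split: [49, 32, 50, 4] -> [49, 32] and [50, 4]
    Split: [49, 32] -> [49] and [32]
    Merge: [49] + [32] -> [32, 49]
    Split: [50, 4] -> [50] and [4]
    Merge: [50] + [4] -> [4, 50]
  Merge: [32, 49] + [4, 50] -> [4, 32, 49, 50]
Merge: [5, 8, 35, 40] + [4, 32, 49, 50] -> [4, 5, 8, 32, 35, 40, 49, 50]

Final sorted array: [4, 5, 8, 32, 35, 40, 49, 50]

The merge sort proceeds by recursively splitting the array and merging sorted halves.
After all merges, the sorted array is [4, 5, 8, 32, 35, 40, 49, 50].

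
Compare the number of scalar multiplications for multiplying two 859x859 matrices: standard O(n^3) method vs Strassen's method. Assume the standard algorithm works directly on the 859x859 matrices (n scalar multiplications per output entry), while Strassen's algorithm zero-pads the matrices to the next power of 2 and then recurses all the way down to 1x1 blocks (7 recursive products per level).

Matrix multiplication for 859x859 matrices:

Strassen's algorithm requires power-of-2 dimensions. Pad 859x859 to 1024x1024 (next power of 2).

Standard algorithm: 859^3 = 633839779 multiplications
Strassen's algorithm: 7^(log2(1024)) = 7^10 = 282475249 multiplications
Savings: 633839779 - 282475249 = 351364530 multiplications

Standard: 633839779 multiplications (859^3). Strassen: 282475249 multiplications (7^10, after padding to 1024x1024). Strassen reduces 8 recursive multiplications to 7 at each level.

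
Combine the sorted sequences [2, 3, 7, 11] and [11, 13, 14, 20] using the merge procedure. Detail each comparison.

Merging process:

Compare 2 vs 11: take 2 from left. Merged: [2]
Compare 3 vs 11: take 3 from left. Merged: [2, 3]
Compare 7 vs 11: take 7 from left. Merged: [2, 3, 7]
Compare 11 vs 11: take 11 from left. Merged: [2, 3, 7, 11]
Append remaining from right: [11, 13, 14, 20]. Merged: [2, 3, 7, 11, 11, 13, 14, 20]

Final merged array: [2, 3, 7, 11, 11, 13, 14, 20]
Total comparisons: 4

The merged array is [2, 3, 7, 11, 11, 13, 14, 20], requiring 4 comparisons. The merge step runs in O(n) time where n is the total number of elements.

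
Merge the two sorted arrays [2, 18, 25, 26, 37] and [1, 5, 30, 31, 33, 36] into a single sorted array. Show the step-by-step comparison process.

Merging process:

Compare 2 vs 1: take 1 from right. Merged: [1]
Compare 2 vs 5: take 2 from left. Merged: [1, 2]
Compare 18 vs 5: take 5 from right. Merged: [1, 2, 5]
Compare 18 vs 30: take 18 from left. Merged: [1, 2, 5, 18]
Compare 25 vs 30: take 25 from left. Merged: [1, 2, 5, 18, 25]
Compare 26 vs 30: take 26 from left. Merged: [1, 2, 5, 18, 25, 26]
Compare 37 vs 30: take 30 from right. Merged: [1, 2, 5, 18, 25, 26, 30]
Compare 37 vs 31: take 31 from right. Merged: [1, 2, 5, 18, 25, 26, 30, 31]
Compare 37 vs 33: take 33 from right. Merged: [1, 2, 5, 18, 25, 26, 30, 31, 33]
Compare 37 vs 36: take 36 from right. Merged: [1, 2, 5, 18, 25, 26, 30, 31, 33, 36]
Append remaining from left: [37]. Merged: [1, 2, 5, 18, 25, 26, 30, 31, 33, 36, 37]

Final merged array: [1, 2, 5, 18, 25, 26, 30, 31, 33, 36, 37]
Total comparisons: 10

The merged array is [1, 2, 5, 18, 25, 26, 30, 31, 33, 36, 37], requiring 10 comparisons. The merge step runs in O(n) time where n is the total number of elements.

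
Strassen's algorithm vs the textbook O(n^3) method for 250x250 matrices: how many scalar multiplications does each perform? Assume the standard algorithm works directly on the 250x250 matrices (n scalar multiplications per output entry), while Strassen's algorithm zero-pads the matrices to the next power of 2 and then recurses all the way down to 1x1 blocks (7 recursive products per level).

Matrix multiplication for 250x250 matrices:

Strassen's algorithm requires power-of-2 dimensions. Pad 250x250 to 256x256 (next power of 2).

Standard algorithm: 250^3 = 15625000 multiplications
Strassen's algorithm: 7^(log2(256)) = 7^8 = 5764801 multiplications
Savings: 15625000 - 5764801 = 9860199 multiplications

Standard: 15625000 multiplications (250^3). Strassen: 5764801 multiplications (7^8, after padding to 256x256). Strassen reduces 8 recursive multiplications to 7 at each level.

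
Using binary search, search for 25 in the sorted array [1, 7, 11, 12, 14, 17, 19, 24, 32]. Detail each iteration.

Binary search for 25 in [1, 7, 11, 12, 14, 17, 19, 24, 32]:

lo=0, hi=8, mid=4, arr[mid]=14 -> 14 < 25, search right half
lo=5, hi=8, mid=6, arr[mid]=19 -> 19 < 25, search right half
lo=7, hi=8, mid=7, arr[mid]=24 -> 24 < 25, search right half
lo=8, hi=8, mid=8, arr[mid]=32 -> 32 > 25, search left half
lo=8 > hi=7, target 25 not found

Binary search determines that 25 is not in the array after 4 comparisons. The search space was exhausted without finding the target.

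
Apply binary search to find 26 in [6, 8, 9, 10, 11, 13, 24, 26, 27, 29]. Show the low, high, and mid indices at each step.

Binary search for 26 in [6, 8, 9, 10, 11, 13, 24, 26, 27, 29]:

lo=0, hi=9, mid=4, arr[mid]=11 -> 11 < 26, search right half
lo=5, hi=9, mid=7, arr[mid]=26 -> Found target at index 7!

Binary search finds 26 at index 7 after 2 comparisons. The search repeatedly halves the search space by comparing with the middle element.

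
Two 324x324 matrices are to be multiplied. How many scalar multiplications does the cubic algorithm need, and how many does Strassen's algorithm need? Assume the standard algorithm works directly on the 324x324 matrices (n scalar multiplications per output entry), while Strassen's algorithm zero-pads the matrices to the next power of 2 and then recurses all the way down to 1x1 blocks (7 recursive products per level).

Matrix multiplication for 324x324 matrices:

Strassen's algorithm requires power-of-2 dimensions. Pad 324x324 to 512x512 (next power of 2).

Standard algorithm: 324^3 = 34012224 multiplications
Strassen's algorithm: 7^(log2(512)) = 7^9 = 40353607 multiplications
Difference: 34012224 - 40353607 = -6341383 (Strassen uses MORE here due to padding overhead — for small or just-over-power-of-2 n, padding can outweigh the per-level savings)

Standard: 34012224 multiplications (324^3). Strassen: 40353607 multiplications (7^9, after padding to 512x512). Strassen reduces 8 recursive multiplications to 7 at each level.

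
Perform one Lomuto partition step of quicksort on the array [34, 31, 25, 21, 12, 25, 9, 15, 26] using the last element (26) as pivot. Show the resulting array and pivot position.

Lomuto partition with pivot = 26:

Initial array: [34, 31, 25, 21, 12, 25, 9, 15, 26]

arr[0]=34 > 26: no swap
arr[1]=31 > 26: no swap
arr[2]=25 <= 26: swap with position 0, array becomes [25, 31, 34, 21, 12, 25, 9, 15, 26]
arr[3]=21 <= 26: swap with position 1, array becomes [25, 21, 34, 31, 12, 25, 9, 15, 26]
arr[4]=12 <= 26: swap with position 2, array becomes [25, 21, 12, 31, 34, 25, 9, 15, 26]
arr[5]=25 <= 26: swap with position 3, array becomes [25, 21, 12, 25, 34, 31, 9, 15, 26]
arr[6]=9 <= 26: swap with position 4, array becomes [25, 21, 12, 25, 9, 31, 34, 15, 26]
arr[7]=15 <= 26: swap with position 5, array becomes [25, 21, 12, 25, 9, 15, 34, 31, 26]

Place pivot at position 6: [25, 21, 12, 25, 9, 15, 26, 31, 34]
Pivot position: 6

After partitioning with pivot 26, the array becomes [25, 21, 12, 25, 9, 15, 26, 31, 34]. The pivot is placed at index 6. All elements to the left of the pivot are <= 26, and all elements to the right are > 26.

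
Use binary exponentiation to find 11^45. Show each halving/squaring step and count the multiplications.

Computing 11^45 by squaring (build up from 11^1; each line after the first costs one multiplication):

11^1 = 11
11^2 = (11^1)^2 = 11^2 = 121
11^4 = (11^2)^2 = 121^2 = 14641
11^5 = 11 * 11^4 = 11 * 14641 = 161051
11^10 = (11^5)^2 = 161051^2 = 25937424601
11^11 = 11 * 11^10 = 11 * 25937424601 = 285311670611
11^22 = (11^11)^2 = 285311670611^2 = 81402749386839761113321
11^44 = (11^22)^2 = 81402749386839761113321^2 = 6626407607736641103900260617069258125403649041
11^45 = 11 * 11^44 = 11 * 6626407607736641103900260617069258125403649041 = 72890483685103052142902866787761839379440139451

Result: 72890483685103052142902866787761839379440139451
Multiplications needed: 8 (8 lines after 11^1)

11^45 = 72890483685103052142902866787761839379440139451. Using exponentiation by squaring, this requires 8 multiplications. The key idea: if the exponent is even, square the half-power; if odd, multiply by the base once.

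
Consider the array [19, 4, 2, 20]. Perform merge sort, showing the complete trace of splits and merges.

Merge sort trace:

Split: [19, 4, 2, 20] -> [19, 4] and [2, 20]
  Split: [19, 4] -> [19] and [4]
  Merge: [19] + [4] -> [4, 19]
  Split: [2, 20] -> [2] and [20]
  Merge: [2] + [20] -> [2, 20]
Merge: [4, 19] + [2, 20] -> [2, 4, 19, 20]

Final sorted array: [2, 4, 19, 20]

The merge sort proceeds by recursively splitting the array and merging sorted halves.
After all merges, the sorted array is [2, 4, 19, 20].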